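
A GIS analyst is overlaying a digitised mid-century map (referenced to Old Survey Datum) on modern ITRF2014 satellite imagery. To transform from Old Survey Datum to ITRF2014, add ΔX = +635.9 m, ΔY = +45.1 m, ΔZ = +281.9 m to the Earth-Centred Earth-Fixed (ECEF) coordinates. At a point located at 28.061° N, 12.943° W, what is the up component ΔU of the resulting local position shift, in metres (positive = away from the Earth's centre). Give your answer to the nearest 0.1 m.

At φ = 28.061°, λ = -12.943°: sin φ = 0.470411, cos φ = 0.882447, sin λ = -0.223982, cos λ = 0.974593.
ΔU = cos φ cos λ·ΔX + cos φ sin λ·ΔY + sin φ·ΔZ = (0.882447)(0.974593)(635.9) + (0.882447)(-0.223982)(45.1) + (0.470411)(281.9) = 670.59 m.

ΔU = 670.6 m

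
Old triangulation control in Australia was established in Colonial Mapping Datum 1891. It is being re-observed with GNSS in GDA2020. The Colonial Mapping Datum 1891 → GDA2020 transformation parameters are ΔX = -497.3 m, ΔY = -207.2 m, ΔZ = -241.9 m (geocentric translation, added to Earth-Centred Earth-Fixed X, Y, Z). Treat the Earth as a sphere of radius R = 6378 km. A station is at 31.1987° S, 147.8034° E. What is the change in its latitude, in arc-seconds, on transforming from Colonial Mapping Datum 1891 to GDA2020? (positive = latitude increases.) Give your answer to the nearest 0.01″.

sin φ = -0.518008, cos φ = 0.855376, sin λ = 0.532826, cos λ = -0.846225.
North component: ΔN = −sin φ cos λ·ΔX − sin φ sin λ·ΔY + cos φ·ΔZ = −(-0.518008)(-0.846225)(-497.3) − (-0.518008)(0.532826)(-207.2) + (0.855376)(-241.9) = -46.11 m.
1° of latitude spans πR/180 = 111317 m, so Δφ = -46.11 / 111317 × 3600 = -1.491″.

Δφ = -1.49″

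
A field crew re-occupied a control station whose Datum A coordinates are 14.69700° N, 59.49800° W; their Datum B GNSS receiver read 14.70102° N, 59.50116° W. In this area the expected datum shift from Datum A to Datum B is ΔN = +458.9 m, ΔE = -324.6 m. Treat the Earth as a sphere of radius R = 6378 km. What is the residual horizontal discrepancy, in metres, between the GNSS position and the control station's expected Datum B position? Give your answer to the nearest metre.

19 m

Observed coordinate differences: Δφ = +0.00402°, Δλ = -0.00316°.
Converting to metres (1° lat = 111317 m, cos φ = 0.967281): observed ΔN = 447.5 m, observed ΔE = -340.3 m.
Subtracting the expected shift leaves a residual of 447.5 − (458.9) = -11.4 m north and -340.3 − (-324.6) = -15.7 m east.
Residual distance = √((-11.4)² + (-15.7)²) = 19.4 m.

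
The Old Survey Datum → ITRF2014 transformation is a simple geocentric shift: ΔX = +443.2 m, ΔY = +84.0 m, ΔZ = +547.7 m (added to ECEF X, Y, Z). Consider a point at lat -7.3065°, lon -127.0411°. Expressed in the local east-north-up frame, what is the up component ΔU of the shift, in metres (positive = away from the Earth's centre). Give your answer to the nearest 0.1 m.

ΔU = -401.0 m

At φ = -7.3065°, λ = -127.0411°: sin φ = -0.127177, cos φ = 0.991880, sin λ = -0.798204, cos λ = -0.602388.
ΔU = cos φ cos λ·ΔX + cos φ sin λ·ΔY + sin φ·ΔZ = (0.991880)(-0.602388)(443.2) + (0.991880)(-0.798204)(84.0) + (-0.127177)(547.7) = -400.97 m.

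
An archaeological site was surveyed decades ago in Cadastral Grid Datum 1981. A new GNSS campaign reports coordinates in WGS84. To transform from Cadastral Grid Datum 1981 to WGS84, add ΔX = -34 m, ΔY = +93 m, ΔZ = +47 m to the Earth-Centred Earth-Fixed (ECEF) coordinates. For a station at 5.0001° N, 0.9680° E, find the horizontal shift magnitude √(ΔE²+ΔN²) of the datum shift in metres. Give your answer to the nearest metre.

106 m

At φ = 5.0001°, λ = 0.9680°: sin φ = 0.087157, cos φ = 0.996195, sin λ = 0.016894, cos λ = 0.999857.
ΔE = −sin λ·ΔX + cos λ·ΔY = −(0.016894)·(-34) + (0.999857)·(93) = 93.56 m.
ΔN = −sin φ cos λ·ΔX − sin φ sin λ·ΔY + cos φ·ΔZ = −(0.087157)(0.999857)(-34) − (0.087157)(0.016894)(93) + (0.996195)(47) = 49.65 m.
Horizontal magnitude = √(ΔE² + ΔN²) = √(93.56² + 49.65²) = 105.92 m.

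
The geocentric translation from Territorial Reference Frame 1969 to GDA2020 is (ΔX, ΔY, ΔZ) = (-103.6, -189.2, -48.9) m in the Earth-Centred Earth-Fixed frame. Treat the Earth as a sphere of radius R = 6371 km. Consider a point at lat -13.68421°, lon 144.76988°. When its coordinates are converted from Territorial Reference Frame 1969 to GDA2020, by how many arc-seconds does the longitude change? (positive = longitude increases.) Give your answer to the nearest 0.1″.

sin φ = -0.236570, cos φ = 0.971614, sin λ = 0.576862, cos λ = -0.816842.
East component: ΔE = −sin λ·ΔX + cos λ·ΔY = −(0.576862)(-103.6) + (-0.816842)(-189.2) = 214.31 m.
1° of latitude spans πR/180 = 111195 m; at latitude φ, 1° of longitude spans that × cos φ = 108038.6 m, so Δλ = 214.31 / 108038.6 × 3600 = 7.141″.

Δλ = 7.1″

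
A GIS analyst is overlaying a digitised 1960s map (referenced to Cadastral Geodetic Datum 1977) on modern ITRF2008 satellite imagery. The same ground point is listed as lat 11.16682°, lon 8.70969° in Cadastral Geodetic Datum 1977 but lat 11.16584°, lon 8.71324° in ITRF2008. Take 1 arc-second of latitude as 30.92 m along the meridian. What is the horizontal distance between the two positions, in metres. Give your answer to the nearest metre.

Δφ = 11.16584° − 11.16682° = -0.00098°; Δλ = 8.71324° − 8.70969° = +0.00355°.
1° of latitude = 3600 × 30.92 = 111312 m.
ΔN = Δφ × 111312 = -109.1 m; ΔE = Δλ × 111312 × cos(11.16682°) = +0.00355 × 111312 × 0.981067 = 387.7 m.
Distance = √(ΔE² + ΔN²) = √(387.7² + (-109.1)²) = 402.7 m.

403 m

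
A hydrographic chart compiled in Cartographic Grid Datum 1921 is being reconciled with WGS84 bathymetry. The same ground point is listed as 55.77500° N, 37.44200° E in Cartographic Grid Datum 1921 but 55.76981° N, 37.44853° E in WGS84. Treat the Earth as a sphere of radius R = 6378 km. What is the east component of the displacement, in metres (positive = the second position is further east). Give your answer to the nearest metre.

Δφ = 55.76981° − 55.77500° = -0.00519°; Δλ = 37.44853° − 37.44200° = +0.00653°.
1° along a meridian = πR/180 = 111317 m.
ΔN = Δφ × 111317 = -577.7 m; ΔE = Δλ × 111317 × cos(55.77500°) = +0.00653 × 111317 × 0.562444 = 408.8 m.

ΔE = 409 m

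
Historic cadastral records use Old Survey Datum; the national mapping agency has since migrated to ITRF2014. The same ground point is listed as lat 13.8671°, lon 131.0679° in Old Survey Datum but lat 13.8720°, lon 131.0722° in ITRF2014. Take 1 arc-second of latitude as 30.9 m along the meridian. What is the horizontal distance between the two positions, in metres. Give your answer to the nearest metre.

716 m

Δφ = 13.8720° − 13.8671° = +0.0049°; Δλ = 131.0722° − 131.0679° = +0.0043°.
1° of latitude = 3600 × 30.90 = 111240 m.
ΔN = Δφ × 111240 = 545.1 m; ΔE = Δλ × 111240 × cos(13.8671°) = +0.0043 × 111240 × 0.970854 = 464.4 m.
Distance = √(ΔE² + ΔN²) = √(464.4² + 545.1²) = 716.1 m.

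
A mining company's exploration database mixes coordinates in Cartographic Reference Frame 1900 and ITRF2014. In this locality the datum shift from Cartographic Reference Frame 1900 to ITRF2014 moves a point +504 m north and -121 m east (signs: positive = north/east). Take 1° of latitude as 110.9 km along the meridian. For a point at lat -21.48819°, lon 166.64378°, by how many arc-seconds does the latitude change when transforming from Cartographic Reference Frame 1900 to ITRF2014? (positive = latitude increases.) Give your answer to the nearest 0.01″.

1° of latitude = 110.9 km, so Δφ = 504.0 / 110900 = 0.0045446° = 16.361″.

Δφ = 16.36″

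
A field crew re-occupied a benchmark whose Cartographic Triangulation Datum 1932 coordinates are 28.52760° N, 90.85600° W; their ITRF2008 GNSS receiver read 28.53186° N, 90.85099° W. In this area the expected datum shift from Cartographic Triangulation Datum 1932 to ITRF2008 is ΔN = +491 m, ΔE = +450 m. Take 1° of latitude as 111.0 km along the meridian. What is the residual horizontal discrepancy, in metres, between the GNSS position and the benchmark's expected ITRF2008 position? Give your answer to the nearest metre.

Observed coordinate differences: Δφ = +0.00426°, Δλ = +0.00501°.
Converting to metres (1° lat = 111000 m, cos φ = 0.878587): observed ΔN = 472.9 m, observed ΔE = 488.6 m.
Subtracting the expected shift leaves a residual of 472.9 − (491) = -18.1 m north and 488.6 − (450) = 38.6 m east.
Residual distance = √((-18.1)² + 38.6²) = 42.6 m.

43 m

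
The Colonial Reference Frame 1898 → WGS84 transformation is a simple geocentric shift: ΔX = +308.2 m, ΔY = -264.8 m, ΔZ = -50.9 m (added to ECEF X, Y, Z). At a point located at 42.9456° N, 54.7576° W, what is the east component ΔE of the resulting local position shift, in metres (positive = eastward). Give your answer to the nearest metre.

At φ = 42.9456°, λ = -54.7576°: sin φ = 0.681304, cos φ = 0.732001, sin λ = -0.816718, cos λ = 0.577037.
ΔE = −sin λ·ΔX + cos λ·ΔY = −(-0.816718)·(308.2) + (0.577037)·(-264.8) = 98.91 m.

ΔE = 99 m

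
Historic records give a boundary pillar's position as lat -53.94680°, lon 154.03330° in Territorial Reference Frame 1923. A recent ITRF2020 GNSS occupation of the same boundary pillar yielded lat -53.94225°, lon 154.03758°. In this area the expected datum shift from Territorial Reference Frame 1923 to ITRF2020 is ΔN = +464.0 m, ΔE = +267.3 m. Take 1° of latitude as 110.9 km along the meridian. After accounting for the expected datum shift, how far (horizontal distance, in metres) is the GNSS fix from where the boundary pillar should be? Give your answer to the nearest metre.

42 m

Observed coordinate differences: Δφ = +0.00455°, Δλ = +0.00428°.
Converting to metres (1° lat = 110900 m, cos φ = 0.588536): observed ΔN = 504.6 m, observed ΔE = 279.3 m.
Subtracting the expected shift leaves a residual of 504.6 − (464.0) = 40.6 m north and 279.3 − (267.3) = 12.0 m east.
Residual distance = √(40.6² + 12.0²) = 42.3 m.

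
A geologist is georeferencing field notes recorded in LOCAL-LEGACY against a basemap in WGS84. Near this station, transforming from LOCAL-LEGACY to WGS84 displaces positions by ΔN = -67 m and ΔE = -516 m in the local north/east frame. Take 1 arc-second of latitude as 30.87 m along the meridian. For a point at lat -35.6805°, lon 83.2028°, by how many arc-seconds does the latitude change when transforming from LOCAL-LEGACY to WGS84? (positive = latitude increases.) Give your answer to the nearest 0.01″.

Δφ = -2.17″

1″ of latitude = 30.87 m, so Δφ = -67.0 / 30.87 = -2.170″.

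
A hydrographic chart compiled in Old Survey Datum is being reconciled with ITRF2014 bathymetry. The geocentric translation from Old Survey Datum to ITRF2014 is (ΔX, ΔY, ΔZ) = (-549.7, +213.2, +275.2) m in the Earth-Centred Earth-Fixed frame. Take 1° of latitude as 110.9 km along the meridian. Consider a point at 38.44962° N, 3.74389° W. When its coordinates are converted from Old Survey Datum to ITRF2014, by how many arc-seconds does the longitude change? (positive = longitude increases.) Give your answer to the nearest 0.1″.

sin φ = 0.621826, cos φ = 0.783155, sin λ = -0.065297, cos λ = 0.997866.
East component: ΔE = −sin λ·ΔX + cos λ·ΔY = −(-0.065297)(-549.7) + (0.997866)(213.2) = 176.85 m.
1° of latitude spans 110900 m; at latitude φ, 1° of longitude spans that × cos φ = 86851.9 m, so Δλ = 176.85 / 86851.9 × 3600 = 7.330″.

Δλ = 7.3″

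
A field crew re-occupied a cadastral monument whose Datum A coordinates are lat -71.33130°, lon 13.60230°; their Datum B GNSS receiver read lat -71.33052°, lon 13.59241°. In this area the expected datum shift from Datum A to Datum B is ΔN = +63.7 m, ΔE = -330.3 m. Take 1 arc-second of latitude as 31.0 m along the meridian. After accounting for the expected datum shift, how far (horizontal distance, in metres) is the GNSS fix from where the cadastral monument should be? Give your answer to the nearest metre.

Observed coordinate differences: Δφ = +0.00078°, Δλ = -0.00989°.
Converting to metres (1° lat = 111600 m, cos φ = 0.320095): observed ΔN = 87.0 m, observed ΔE = -353.3 m.
Subtracting the expected shift leaves a residual of 87.0 − (63.7) = 23.3 m north and -353.3 − (-330.3) = -23.0 m east.
Residual distance = √(23.3² + (-23.0)²) = 32.8 m.

33 m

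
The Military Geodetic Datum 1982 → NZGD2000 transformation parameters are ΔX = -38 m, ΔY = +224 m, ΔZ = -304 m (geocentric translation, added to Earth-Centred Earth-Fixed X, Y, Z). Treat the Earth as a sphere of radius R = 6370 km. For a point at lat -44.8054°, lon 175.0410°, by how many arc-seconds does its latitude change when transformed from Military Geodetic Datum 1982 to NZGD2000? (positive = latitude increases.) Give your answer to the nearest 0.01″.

sin φ = -0.704701, cos φ = 0.709504, sin λ = 0.086443, cos λ = -0.996257.
North component: ΔN = −sin φ cos λ·ΔX − sin φ sin λ·ΔY + cos φ·ΔZ = −(-0.704701)(-0.996257)(-38) − (-0.704701)(0.086443)(224) + (0.709504)(-304) = -175.37 m.
1° of latitude spans πR/180 = 111177 m, so Δφ = -175.37 / 111177 × 3600 = -5.678″.

Δφ = -5.68″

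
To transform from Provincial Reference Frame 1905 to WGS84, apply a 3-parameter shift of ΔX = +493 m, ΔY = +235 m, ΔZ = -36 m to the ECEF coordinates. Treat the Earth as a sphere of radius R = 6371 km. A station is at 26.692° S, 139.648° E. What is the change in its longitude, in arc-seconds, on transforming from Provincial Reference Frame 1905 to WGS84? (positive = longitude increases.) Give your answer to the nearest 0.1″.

Δλ = -18.1″

sin φ = -0.449194, cos φ = 0.893434, sin λ = 0.647482, cos λ = -0.762081.
East component: ΔE = −sin λ·ΔX + cos λ·ΔY = −(0.647482)(493) + (-0.762081)(235) = -498.30 m.
1° of latitude spans πR/180 = 111195 m; at latitude φ, 1° of longitude spans that × cos φ = 99345.3 m, so Δλ = -498.30 / 99345.3 × 3600 = -18.057″.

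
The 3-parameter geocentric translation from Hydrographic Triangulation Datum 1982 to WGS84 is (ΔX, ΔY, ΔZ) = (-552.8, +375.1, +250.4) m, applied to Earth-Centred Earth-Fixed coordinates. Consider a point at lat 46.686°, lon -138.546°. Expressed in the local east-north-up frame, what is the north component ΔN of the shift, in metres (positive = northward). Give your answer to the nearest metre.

ΔN = 51 m

The local north axis is (−sin φ cos λ, −sin φ sin λ, cos φ), giving ΔN = -301.459 + 180.681 + 171.773 = 51.00 m.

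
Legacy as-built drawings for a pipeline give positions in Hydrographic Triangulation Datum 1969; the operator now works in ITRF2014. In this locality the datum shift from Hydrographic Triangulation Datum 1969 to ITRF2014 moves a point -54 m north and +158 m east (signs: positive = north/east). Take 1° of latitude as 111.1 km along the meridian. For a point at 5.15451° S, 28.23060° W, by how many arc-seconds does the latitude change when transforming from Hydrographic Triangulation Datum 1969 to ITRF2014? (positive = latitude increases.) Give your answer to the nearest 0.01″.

1° of latitude = 111.1 km, so Δφ = -54.0 / 111100 = -0.0004860° = -1.750″.

Δφ = -1.75″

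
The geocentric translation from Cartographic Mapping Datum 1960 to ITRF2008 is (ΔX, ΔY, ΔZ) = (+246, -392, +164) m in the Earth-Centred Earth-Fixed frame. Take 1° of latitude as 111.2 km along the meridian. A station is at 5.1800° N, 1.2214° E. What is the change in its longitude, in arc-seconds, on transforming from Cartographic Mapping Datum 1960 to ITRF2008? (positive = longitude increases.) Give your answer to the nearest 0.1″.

Δλ = -12.9″

sin φ = 0.090285, cos φ = 0.995916, sin λ = 0.021316, cos λ = 0.999773.
East component: ΔE = −sin λ·ΔX + cos λ·ΔY = −(0.021316)(246) + (0.999773)(-392) = -397.15 m.
1° of latitude spans 111200 m; at latitude φ, 1° of longitude spans that × cos φ = 110745.9 m, so Δλ = -397.15 / 110745.9 × 3600 = -12.910″.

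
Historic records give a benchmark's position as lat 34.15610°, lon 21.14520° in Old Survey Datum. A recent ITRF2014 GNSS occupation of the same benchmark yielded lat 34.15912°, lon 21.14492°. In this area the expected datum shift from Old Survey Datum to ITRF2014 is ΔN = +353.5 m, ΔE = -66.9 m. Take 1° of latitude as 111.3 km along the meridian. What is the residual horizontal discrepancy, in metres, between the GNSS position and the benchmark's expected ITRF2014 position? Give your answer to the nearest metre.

45 m

Observed coordinate differences: Δφ = +0.00302°, Δλ = -0.00028°.
Converting to metres (1° lat = 111300 m, cos φ = 0.827511): observed ΔN = 336.1 m, observed ΔE = -25.8 m.
Subtracting the expected shift leaves a residual of 336.1 − (353.5) = -17.4 m north and -25.8 − (-66.9) = 41.1 m east.
Residual distance = √((-17.4)² + 41.1²) = 44.6 m.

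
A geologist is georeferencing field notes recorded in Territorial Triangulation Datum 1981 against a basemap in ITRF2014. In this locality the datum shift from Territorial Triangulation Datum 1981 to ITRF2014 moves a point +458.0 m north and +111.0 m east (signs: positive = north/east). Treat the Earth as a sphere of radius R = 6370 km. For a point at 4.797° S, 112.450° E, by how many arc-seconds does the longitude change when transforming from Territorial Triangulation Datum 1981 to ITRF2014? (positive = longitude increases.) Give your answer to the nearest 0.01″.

Δλ = 3.61″

At latitude -4.797°, cos φ = 0.996497.
One radian of longitude at latitude φ spans R cos φ, so Δλ = ΔE / (R cos φ) = 111.0 / (6370000 × 0.996497) = 1.7487e-05 rad = 3.607″.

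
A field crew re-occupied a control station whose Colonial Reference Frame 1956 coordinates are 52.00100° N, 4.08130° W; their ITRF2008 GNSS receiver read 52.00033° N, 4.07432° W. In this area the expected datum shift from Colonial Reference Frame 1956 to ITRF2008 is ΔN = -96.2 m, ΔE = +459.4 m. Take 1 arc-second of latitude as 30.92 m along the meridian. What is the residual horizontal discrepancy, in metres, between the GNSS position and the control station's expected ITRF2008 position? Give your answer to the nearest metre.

29 m

Observed coordinate differences: Δφ = -0.00067°, Δλ = +0.00698°.
Converting to metres (1° lat = 111312 m, cos φ = 0.615648): observed ΔN = -74.6 m, observed ΔE = 478.3 m.
Subtracting the expected shift leaves a residual of -74.6 − (-96.2) = 21.6 m north and 478.3 − (459.4) = 18.9 m east.
Residual distance = √(21.6² + 18.9²) = 28.7 m.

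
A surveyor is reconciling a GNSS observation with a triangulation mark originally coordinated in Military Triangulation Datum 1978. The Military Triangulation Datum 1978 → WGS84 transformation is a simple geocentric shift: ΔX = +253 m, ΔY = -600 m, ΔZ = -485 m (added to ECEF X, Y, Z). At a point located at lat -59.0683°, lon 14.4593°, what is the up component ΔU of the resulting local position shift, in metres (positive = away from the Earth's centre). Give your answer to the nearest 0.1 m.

ΔU = 464.9 m

At φ = -59.0683°, λ = 14.4593°: sin φ = -0.857781, cos φ = 0.514016, sin λ = 0.249692, cos λ = 0.968325.
ΔU = cos φ cos λ·ΔX + cos φ sin λ·ΔY + sin φ·ΔZ = (0.514016)(0.968325)(253) + (0.514016)(0.249692)(-600) + (-0.857781)(-485) = 464.94 m.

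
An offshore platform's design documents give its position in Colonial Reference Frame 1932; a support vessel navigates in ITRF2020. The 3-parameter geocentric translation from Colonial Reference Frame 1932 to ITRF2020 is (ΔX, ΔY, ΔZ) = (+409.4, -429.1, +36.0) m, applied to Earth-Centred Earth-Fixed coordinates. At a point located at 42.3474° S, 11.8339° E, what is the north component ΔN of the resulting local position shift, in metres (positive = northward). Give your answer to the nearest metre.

ΔN = 237 m

At φ = -42.3474°, λ = 11.8339°: sin φ = -0.673624, cos φ = 0.739074, sin λ = 0.205075, cos λ = 0.978746.
ΔN = −sin φ cos λ·ΔX − sin φ sin λ·ΔY + cos φ·ΔZ = −(-0.673624)(0.978746)(409.4) − (-0.673624)(0.205075)(-429.1) + (0.739074)(36.0) = 237.25 m.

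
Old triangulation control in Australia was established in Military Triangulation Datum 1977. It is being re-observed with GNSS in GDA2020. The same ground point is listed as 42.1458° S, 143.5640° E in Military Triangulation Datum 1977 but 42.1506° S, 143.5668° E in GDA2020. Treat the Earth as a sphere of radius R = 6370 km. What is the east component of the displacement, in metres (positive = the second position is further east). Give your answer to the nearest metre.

Δφ = -42.1506° − -42.1458° = -0.0048°; Δλ = 143.5668° − 143.5640° = +0.0028°.
1° along a meridian = πR/180 = 111177 m.
ΔN = Δφ × 111177 = -533.7 m; ΔE = Δλ × 111177 × cos(-42.1458°) = +0.0028 × 111177 × 0.741440 = 230.8 m.

ΔE = 231 m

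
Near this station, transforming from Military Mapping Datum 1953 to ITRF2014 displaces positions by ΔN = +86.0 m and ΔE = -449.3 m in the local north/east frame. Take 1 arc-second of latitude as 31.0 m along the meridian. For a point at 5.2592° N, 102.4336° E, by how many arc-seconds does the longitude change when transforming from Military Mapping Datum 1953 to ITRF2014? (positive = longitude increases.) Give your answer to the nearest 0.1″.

At latitude 5.2592°, cos φ = 0.995790.
1″ of longitude at this latitude = 31.00 × cos φ = 30.8695 m, so Δλ = -449.3 / 30.8695 = -14.555″.

Δλ = -14.6″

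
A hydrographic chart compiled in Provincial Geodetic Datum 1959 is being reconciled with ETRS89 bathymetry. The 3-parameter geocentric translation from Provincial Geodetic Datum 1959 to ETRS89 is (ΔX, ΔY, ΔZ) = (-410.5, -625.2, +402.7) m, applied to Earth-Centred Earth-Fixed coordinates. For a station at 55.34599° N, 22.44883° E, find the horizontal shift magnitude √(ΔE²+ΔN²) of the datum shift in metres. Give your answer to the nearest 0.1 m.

849.2 m

The local east axis at (φ, λ) is (−sin λ, cos λ, 0), so ΔE = −sin(22.44883°)·(-410.5) + cos(22.44883°)·(-625.2) = -421.07 m.
The local north axis is (−sin φ cos λ, −sin φ sin λ, cos φ), giving ΔN = 312.089 + 196.386 + 228.983 = 737.46 m.
Horizontal magnitude = √(ΔE² + ΔN²) = √((-421.07)² + 737.46²) = 849.20 m.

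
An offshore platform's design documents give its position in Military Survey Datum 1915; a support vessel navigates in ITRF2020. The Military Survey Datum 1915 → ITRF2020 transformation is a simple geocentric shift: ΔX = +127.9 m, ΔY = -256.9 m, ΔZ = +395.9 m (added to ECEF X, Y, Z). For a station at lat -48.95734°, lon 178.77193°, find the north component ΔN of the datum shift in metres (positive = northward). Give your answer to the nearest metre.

ΔN = 159 m

At φ = -48.95734°, λ = 178.77193°: sin φ = -0.754221, cos φ = 0.656621, sin λ = 0.021432, cos λ = -0.999770.
ΔN = −sin φ cos λ·ΔX − sin φ sin λ·ΔY + cos φ·ΔZ = −(-0.754221)(-0.999770)(127.9) − (-0.754221)(0.021432)(-256.9) + (0.656621)(395.9) = 159.36 m.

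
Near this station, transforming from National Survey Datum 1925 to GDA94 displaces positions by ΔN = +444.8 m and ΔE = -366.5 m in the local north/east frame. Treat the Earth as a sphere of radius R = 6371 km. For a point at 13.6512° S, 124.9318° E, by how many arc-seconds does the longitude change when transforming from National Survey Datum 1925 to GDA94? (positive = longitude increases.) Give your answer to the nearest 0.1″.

Δλ = -12.2″

At latitude -13.6512°, cos φ = 0.971750.
One radian of longitude at latitude φ spans R cos φ, so Δλ = ΔE / (R cos φ) = -366.5 / (6371000 × 0.971750) = -5.9199e-05 rad = -12.211″.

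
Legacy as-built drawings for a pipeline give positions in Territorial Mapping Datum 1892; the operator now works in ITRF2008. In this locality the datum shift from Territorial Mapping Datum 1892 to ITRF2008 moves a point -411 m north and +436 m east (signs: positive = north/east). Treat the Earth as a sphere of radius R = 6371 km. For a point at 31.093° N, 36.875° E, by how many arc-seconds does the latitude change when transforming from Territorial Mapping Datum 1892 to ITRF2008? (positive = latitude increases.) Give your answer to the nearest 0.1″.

On a sphere of radius R, 1 rad of latitude = R, so Δφ = ΔN / R = -411.0 / 6371000 = -6.4511e-05 rad = -13.306″.

Δφ = -13.3″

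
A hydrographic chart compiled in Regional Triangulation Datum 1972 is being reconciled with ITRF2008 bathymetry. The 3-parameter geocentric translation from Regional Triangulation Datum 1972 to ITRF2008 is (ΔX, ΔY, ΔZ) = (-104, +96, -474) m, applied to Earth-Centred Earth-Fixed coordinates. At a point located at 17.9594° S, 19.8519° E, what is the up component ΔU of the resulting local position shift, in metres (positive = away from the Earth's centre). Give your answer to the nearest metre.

At φ = -17.9594°, λ = 19.8519°: sin φ = -0.308343, cos φ = 0.951275, sin λ = 0.339590, cos λ = 0.940574.
ΔU = cos φ cos λ·ΔX + cos φ sin λ·ΔY + sin φ·ΔZ = (0.951275)(0.940574)(-104) + (0.951275)(0.339590)(96) + (-0.308343)(-474) = 84.11 m.

ΔU = 84 m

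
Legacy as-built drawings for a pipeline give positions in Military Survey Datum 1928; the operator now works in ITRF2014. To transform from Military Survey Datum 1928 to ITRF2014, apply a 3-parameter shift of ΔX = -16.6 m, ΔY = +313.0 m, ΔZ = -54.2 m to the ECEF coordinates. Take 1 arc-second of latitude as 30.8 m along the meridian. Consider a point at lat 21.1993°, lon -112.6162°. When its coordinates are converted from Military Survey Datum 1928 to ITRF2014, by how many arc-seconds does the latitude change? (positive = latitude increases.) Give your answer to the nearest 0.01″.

Δφ = 1.68″

sin φ = 0.361613, cos φ = 0.932328, sin λ = -0.923102, cos λ = -0.384556.
North component: ΔN = −sin φ cos λ·ΔX − sin φ sin λ·ΔY + cos φ·ΔZ = −(0.361613)(-0.384556)(-16.6) − (0.361613)(-0.923102)(313.0) + (0.932328)(-54.2) = 51.64 m.
1° of latitude spans 3600 × 30.80 = 110880 m, so Δφ = 51.64 / 110880 × 3600 = 1.677″.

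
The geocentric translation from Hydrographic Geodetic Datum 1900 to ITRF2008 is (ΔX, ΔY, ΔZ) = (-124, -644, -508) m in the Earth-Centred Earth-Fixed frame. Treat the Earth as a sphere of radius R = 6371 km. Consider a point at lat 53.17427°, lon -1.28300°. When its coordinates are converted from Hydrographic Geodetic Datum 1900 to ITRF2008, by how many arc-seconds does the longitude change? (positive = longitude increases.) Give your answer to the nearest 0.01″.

Δλ = -34.93″

sin φ = 0.800462, cos φ = 0.599383, sin λ = -0.022391, cos λ = 0.999749.
East component: ΔE = −sin λ·ΔX + cos λ·ΔY = −(-0.022391)(-124) + (0.999749)(-644) = -646.61 m.
1° of latitude spans πR/180 = 111195 m; at latitude φ, 1° of longitude spans that × cos φ = 66648.4 m, so Δλ = -646.61 / 66648.4 × 3600 = -34.927″.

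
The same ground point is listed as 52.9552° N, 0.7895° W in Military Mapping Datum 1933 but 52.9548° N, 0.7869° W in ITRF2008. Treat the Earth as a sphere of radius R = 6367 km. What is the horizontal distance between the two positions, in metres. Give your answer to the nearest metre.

180 m

Δφ = 52.9548° − 52.9552° = -0.0004°; Δλ = -0.7869° − -0.7895° = +0.0026°.
1° along a meridian = πR/180 = 111125 m.
ΔN = Δφ × 111125 = -44.5 m; ΔE = Δλ × 111125 × cos(52.9552°) = +0.0026 × 111125 × 0.602439 = 174.1 m.
Distance = √(ΔE² + ΔN²) = √(174.1² + (-44.5)²) = 179.6 m.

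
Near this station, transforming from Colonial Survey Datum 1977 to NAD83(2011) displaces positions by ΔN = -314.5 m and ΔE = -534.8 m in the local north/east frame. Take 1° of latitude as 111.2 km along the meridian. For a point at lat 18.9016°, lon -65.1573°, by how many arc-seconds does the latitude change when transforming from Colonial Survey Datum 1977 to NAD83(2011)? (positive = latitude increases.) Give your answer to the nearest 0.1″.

1° of latitude = 111.2 km, so Δφ = -314.5 / 111200 = -0.0028282° = -10.182″.

Δφ = -10.2″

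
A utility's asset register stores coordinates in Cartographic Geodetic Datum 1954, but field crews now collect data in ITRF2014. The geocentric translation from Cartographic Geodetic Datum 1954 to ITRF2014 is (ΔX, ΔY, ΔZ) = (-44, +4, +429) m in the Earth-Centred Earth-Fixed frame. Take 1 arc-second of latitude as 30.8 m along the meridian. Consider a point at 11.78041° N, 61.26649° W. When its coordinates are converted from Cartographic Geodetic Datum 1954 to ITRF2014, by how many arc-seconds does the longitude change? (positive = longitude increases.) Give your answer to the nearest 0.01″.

Δλ = -1.22″

sin φ = 0.204161, cos φ = 0.978937, sin λ = -0.876865, cos λ = 0.480736.
East component: ΔE = −sin λ·ΔX + cos λ·ΔY = −(-0.876865)(-44) + (0.480736)(4) = -36.66 m.
1° of latitude spans 3600 × 30.80 = 110880 m; at latitude φ, 1° of longitude spans that × cos φ = 108544.6 m, so Δλ = -36.66 / 108544.6 × 3600 = -1.216″.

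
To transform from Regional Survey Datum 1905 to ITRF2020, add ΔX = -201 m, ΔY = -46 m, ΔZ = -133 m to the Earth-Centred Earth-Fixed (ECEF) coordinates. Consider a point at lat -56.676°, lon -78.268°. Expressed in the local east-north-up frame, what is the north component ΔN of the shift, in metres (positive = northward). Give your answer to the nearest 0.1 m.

ΔN = -69.6 m

At φ = -56.676°, λ = -78.268°: sin φ = -0.835577, cos φ = 0.549373, sin λ = -0.979109, cos λ = 0.203334.
ΔN = −sin φ cos λ·ΔX − sin φ sin λ·ΔY + cos φ·ΔZ = −(-0.835577)(0.203334)(-201) − (-0.835577)(-0.979109)(-46) + (0.549373)(-133) = -69.58 m.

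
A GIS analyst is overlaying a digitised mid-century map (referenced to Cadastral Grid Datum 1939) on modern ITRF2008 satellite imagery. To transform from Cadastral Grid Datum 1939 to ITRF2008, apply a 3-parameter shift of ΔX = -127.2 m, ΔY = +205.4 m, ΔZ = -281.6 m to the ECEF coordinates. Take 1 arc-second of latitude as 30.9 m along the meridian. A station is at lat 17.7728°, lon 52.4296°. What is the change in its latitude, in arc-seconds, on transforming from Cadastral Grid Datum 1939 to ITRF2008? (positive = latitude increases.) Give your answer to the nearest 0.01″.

Δφ = -9.52″

sin φ = 0.305243, cos φ = 0.952274, sin λ = 0.792605, cos λ = 0.609736.
North component: ΔN = −sin φ cos λ·ΔX − sin φ sin λ·ΔY + cos φ·ΔZ = −(0.305243)(0.609736)(-127.2) − (0.305243)(0.792605)(205.4) + (0.952274)(-281.6) = -294.18 m.
1° of latitude spans 3600 × 30.90 = 111240 m, so Δφ = -294.18 / 111240 × 3600 = -9.520″.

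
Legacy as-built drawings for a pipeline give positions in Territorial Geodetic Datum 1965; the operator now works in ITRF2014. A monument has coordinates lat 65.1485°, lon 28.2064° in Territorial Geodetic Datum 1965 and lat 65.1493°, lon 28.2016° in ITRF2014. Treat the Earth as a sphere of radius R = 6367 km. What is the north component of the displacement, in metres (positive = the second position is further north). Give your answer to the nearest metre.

ΔN = 89 m

Δφ = 65.1493° − 65.1485° = +0.0008°; Δλ = 28.2016° − 28.2064° = -0.0048°.
1° along a meridian = πR/180 = 111125 m.
ΔN = Δφ × 111125 = 88.9 m; ΔE = Δλ × 111125 × cos(65.1485°) = -0.0048 × 111125 × 0.420268 = -224.2 m.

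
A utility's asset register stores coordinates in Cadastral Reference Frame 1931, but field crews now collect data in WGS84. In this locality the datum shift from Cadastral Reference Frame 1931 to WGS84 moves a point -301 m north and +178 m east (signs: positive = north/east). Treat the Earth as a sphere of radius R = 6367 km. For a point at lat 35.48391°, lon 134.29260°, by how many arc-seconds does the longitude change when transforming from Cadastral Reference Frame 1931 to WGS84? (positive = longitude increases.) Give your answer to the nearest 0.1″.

At latitude 35.48391°, cos φ = 0.814279.
One radian of longitude at latitude φ spans R cos φ, so Δλ = ΔE / (R cos φ) = 178.0 / (6367000 × 0.814279) = 3.4333e-05 rad = 7.082″.

Δλ = 7.1″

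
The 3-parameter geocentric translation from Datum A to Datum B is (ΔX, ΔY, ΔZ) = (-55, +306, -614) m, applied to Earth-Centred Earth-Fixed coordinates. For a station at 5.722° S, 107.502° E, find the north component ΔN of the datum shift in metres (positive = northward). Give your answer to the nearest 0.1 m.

ΔN = -580.2 m

The local north axis is (−sin φ cos λ, −sin φ sin λ, cos φ), giving ΔN = 1.649 + 29.096 − 610.941 = -580.20 m.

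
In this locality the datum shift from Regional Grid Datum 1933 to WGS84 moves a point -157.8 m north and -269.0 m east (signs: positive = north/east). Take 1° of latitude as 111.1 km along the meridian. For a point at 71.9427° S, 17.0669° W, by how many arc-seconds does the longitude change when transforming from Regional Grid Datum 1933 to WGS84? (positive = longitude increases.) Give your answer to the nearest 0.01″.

Δλ = -28.12″

At latitude -71.9427°, cos φ = 0.309968.
1° of longitude at this latitude = 111.1 × cos φ = 34.44 km, so Δλ = -269.0 / 34437.4 = -0.0078113° = -28.121″.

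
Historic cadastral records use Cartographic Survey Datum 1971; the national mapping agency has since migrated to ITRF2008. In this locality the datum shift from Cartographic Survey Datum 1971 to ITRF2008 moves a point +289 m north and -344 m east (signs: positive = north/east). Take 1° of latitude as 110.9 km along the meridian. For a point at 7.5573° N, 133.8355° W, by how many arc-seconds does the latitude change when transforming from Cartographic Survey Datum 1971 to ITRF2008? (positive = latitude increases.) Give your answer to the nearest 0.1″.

1° of latitude = 110.9 km, so Δφ = 289.0 / 110900 = 0.0026060° = 9.381″.

Δφ = 9.4″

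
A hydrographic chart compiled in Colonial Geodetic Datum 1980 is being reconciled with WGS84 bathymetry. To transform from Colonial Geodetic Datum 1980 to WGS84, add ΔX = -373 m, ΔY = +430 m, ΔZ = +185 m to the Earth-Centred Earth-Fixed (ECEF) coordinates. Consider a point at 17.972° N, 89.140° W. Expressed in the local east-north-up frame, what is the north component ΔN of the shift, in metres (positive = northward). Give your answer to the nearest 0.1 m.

ΔN = 310.4 m

The local north axis is (−sin φ cos λ, −sin φ sin λ, cos φ), giving ΔN = 1.727 + 132.662 + 175.973 = 310.36 m.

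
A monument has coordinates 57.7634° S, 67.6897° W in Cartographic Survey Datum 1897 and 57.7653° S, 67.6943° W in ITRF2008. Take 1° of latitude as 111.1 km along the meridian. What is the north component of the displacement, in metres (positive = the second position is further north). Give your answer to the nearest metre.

Δφ = -57.7653° − -57.7634° = -0.0019°; Δλ = -67.6943° − -67.6897° = -0.0046°.
ΔN = Δφ × 111100 = -211.1 m; ΔE = Δλ × 111100 × cos(-57.7634°) = -0.0046 × 111100 × 0.533417 = -272.6 m.

ΔN = -211 m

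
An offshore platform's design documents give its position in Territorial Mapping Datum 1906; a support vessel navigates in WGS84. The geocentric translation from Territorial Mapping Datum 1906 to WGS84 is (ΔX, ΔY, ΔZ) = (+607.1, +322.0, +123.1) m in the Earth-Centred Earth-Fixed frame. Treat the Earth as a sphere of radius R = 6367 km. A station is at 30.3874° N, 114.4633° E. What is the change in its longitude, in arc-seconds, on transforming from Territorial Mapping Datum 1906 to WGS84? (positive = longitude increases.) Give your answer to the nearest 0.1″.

sin φ = 0.505844, cos φ = 0.862625, sin λ = 0.910227, cos λ = -0.414110.
East component: ΔE = −sin λ·ΔX + cos λ·ΔY = −(0.910227)(607.1) + (-0.414110)(322.0) = -685.94 m.
1° of latitude spans πR/180 = 111125 m; at latitude φ, 1° of longitude spans that × cos φ = 95859.3 m, so Δλ = -685.94 / 95859.3 × 3600 = -25.761″.

Δλ = -25.8″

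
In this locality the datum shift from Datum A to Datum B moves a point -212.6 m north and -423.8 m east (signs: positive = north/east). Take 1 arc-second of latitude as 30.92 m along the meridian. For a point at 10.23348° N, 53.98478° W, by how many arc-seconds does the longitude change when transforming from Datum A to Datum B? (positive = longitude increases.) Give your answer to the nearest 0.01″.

Δλ = -13.93″

At latitude 10.23348°, cos φ = 0.984092.
1″ of longitude at this latitude = 30.92 × cos φ = 30.4281 m, so Δλ = -423.8 / 30.4281 = -13.928″.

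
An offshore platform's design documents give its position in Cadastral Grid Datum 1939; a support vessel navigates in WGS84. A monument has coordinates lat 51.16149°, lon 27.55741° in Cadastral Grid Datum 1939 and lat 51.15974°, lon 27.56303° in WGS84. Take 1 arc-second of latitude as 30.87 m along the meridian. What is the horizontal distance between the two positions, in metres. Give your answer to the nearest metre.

Δφ = 51.15974° − 51.16149° = -0.00175°; Δλ = 27.56303° − 27.55741° = +0.00562°.
1° of latitude = 3600 × 30.87 = 111132 m.
ΔN = Δφ × 111132 = -194.5 m; ΔE = Δλ × 111132 × cos(51.16149°) = +0.00562 × 111132 × 0.627127 = 391.7 m.
Distance = √(ΔE² + ΔN²) = √(391.7² + (-194.5)²) = 437.3 m.

437 m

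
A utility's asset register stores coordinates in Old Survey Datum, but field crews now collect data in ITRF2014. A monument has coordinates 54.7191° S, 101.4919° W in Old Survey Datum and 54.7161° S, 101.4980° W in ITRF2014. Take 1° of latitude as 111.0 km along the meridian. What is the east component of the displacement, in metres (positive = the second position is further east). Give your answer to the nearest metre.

Δφ = -54.7161° − -54.7191° = +0.0030°; Δλ = -101.4980° − -101.4919° = -0.0061°.
ΔN = Δφ × 111000 = 333.0 m; ΔE = Δλ × 111000 × cos(-54.7191°) = -0.0061 × 111000 × 0.577586 = -391.1 m.

ΔE = -391 m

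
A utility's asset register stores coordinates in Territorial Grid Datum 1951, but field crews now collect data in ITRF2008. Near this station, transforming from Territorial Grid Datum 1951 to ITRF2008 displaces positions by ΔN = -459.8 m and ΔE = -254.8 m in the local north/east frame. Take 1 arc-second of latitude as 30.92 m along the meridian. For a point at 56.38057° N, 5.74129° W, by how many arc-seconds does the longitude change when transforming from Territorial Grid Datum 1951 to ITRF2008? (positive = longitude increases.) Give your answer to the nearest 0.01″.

At latitude 56.38057°, cos φ = 0.553674.
1″ of longitude at this latitude = 30.92 × cos φ = 17.1196 m, so Δλ = -254.8 / 17.1196 = -14.884″.

Δλ = -14.88″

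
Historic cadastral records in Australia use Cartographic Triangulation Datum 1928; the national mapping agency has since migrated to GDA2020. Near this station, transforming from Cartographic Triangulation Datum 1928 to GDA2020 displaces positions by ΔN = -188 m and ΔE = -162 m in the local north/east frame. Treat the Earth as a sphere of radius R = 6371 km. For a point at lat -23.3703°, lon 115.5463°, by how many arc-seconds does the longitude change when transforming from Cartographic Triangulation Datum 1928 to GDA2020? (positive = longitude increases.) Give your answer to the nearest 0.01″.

At latitude -23.3703°, cos φ = 0.917960.
One radian of longitude at latitude φ spans R cos φ, so Δλ = ΔE / (R cos φ) = -162.0 / (6371000 × 0.917960) = -2.7700e-05 rad = -5.714″.

Δλ = -5.71″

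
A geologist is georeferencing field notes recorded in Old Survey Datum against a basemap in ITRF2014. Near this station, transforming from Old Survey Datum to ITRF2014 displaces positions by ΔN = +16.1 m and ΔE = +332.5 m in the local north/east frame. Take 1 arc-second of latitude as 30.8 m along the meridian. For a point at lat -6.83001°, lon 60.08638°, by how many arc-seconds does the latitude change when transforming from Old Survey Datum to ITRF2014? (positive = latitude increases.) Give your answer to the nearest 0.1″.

Δφ = 0.5″

1″ of latitude = 30.80 m, so Δφ = 16.1 / 30.80 = 0.523″.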